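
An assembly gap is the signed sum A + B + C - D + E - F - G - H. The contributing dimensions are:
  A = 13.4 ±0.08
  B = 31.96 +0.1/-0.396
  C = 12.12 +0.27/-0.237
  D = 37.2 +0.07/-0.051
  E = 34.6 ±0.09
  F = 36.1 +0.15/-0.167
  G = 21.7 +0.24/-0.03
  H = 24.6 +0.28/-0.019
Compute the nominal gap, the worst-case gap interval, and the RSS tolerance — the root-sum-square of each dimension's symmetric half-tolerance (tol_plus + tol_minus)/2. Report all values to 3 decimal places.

Stack each dimension's contribution:
  +A: nom +13.400 → Σnom=13.400; wc +0.080/-0.080 → slack +0.080/-0.080; half-tol=0.080, Σhalf²=0.006400
  +B: nom +31.960 → Σnom=45.360; wc +0.100/-0.396 → slack +0.180/-0.476; half-tol=0.248, Σhalf²=0.067904
  +C: nom +12.120 → Σnom=57.480; wc +0.270/-0.237 → slack +0.450/-0.713; half-tol=0.254, Σhalf²=0.132166
  -D: nom -37.200 → Σnom=20.280; wc +0.051/-0.070 → slack +0.501/-0.783; half-tol=0.060, Σhalf²=0.135826
  +E: nom +34.600 → Σnom=54.880; wc +0.090/-0.090 → slack +0.591/-0.873; half-tol=0.090, Σhalf²=0.143926
  -F: nom -36.100 → Σnom=18.780; wc +0.167/-0.150 → slack +0.758/-1.023; half-tol=0.159, Σhalf²=0.169049
  -G: nom -21.700 → Σnom=-2.920; wc +0.030/-0.240 → slack +0.788/-1.263; half-tol=0.135, Σhalf²=0.187274
  -H: nom -24.600 → Σnom=-27.520; wc +0.019/-0.280 → slack +0.807/-1.543; half-tol=0.150, Σhalf²=0.209624
Nominal = -27.520. Worst-case = [-27.520 - 1.543, -27.520 + 0.807] = [-29.063, -26.713]. RSS = √0.209624 = 0.458.

nominal=-27.520 wc=[-29.063,-26.713] rss=0.458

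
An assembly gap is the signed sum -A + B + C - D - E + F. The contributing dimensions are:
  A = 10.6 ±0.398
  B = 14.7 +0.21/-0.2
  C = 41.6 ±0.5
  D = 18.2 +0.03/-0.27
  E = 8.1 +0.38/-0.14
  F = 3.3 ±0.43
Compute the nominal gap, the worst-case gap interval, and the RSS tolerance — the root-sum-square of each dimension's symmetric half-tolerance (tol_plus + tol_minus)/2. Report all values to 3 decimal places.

nominal=22.700 wc=[20.762,24.648] rss=0.852

Stack each dimension's contribution:
  -A: nom -10.600 → Σnom=-10.600; wc +0.398/-0.398 → slack +0.398/-0.398; half-tol=0.398, Σhalf²=0.158404
  +B: nom +14.700 → Σnom=4.100; wc +0.210/-0.200 → slack +0.608/-0.598; half-tol=0.205, Σhalf²=0.200429
  +C: nom +41.600 → Σnom=45.700; wc +0.500/-0.500 → slack +1.108/-1.098; half-tol=0.500, Σhalf²=0.450429
  -D: nom -18.200 → Σnom=27.500; wc +0.270/-0.030 → slack +1.378/-1.128; half-tol=0.150, Σhalf²=0.472929
  -E: nom -8.100 → Σnom=19.400; wc +0.140/-0.380 → slack +1.518/-1.508; half-tol=0.260, Σhalf²=0.540529
  +F: nom +3.300 → Σnom=22.700; wc +0.430/-0.430 → slack +1.948/-1.938; half-tol=0.430, Σhalf²=0.725429
Nominal = 22.700. Worst-case = [22.700 - 1.938, 22.700 + 1.948] = [20.762, 24.648]. RSS = √0.725429 = 0.852.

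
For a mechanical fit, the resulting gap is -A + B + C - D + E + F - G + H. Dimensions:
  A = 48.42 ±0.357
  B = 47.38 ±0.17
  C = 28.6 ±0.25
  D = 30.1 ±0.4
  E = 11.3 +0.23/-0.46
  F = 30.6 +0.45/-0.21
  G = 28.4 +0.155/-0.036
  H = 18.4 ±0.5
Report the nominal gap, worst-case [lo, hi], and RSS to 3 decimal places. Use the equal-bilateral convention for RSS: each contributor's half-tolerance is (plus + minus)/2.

nominal=29.360 wc=[26.858,31.753] rss=0.931

Stack each dimension's contribution:
  -A: nom -48.420 → Σnom=-48.420; wc +0.357/-0.357 → slack +0.357/-0.357; half-tol=0.357, Σhalf²=0.127449
  +B: nom +47.380 → Σnom=-1.040; wc +0.170/-0.170 → slack +0.527/-0.527; half-tol=0.170, Σhalf²=0.156349
  +C: nom +28.600 → Σnom=27.560; wc +0.250/-0.250 → slack +0.777/-0.777; half-tol=0.250, Σhalf²=0.218849
  -D: nom -30.100 → Σnom=-2.540; wc +0.400/-0.400 → slack +1.177/-1.177; half-tol=0.400, Σhalf²=0.378849
  +E: nom +11.300 → Σnom=8.760; wc +0.230/-0.460 → slack +1.407/-1.637; half-tol=0.345, Σhalf²=0.497874
  +F: nom +30.600 → Σnom=39.360; wc +0.450/-0.210 → slack +1.857/-1.847; half-tol=0.330, Σhalf²=0.606774
  -G: nom -28.400 → Σnom=10.960; wc +0.036/-0.155 → slack +1.893/-2.002; half-tol=0.096, Σhalf²=0.615894
  +H: nom +18.400 → Σnom=29.360; wc +0.500/-0.500 → slack +2.393/-2.502; half-tol=0.500, Σhalf²=0.865894
Nominal = 29.360. Worst-case = [29.360 - 2.502, 29.360 + 2.393] = [26.858, 31.753]. RSS = √0.865894 = 0.931.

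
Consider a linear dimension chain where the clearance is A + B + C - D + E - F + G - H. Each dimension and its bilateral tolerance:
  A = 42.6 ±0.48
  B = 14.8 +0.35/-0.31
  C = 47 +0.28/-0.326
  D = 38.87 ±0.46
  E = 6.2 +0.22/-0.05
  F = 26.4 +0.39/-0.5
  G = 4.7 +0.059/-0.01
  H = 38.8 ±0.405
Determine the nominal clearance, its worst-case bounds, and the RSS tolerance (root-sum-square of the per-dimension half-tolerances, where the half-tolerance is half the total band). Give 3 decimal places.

nominal=11.230 wc=[8.799,13.984] rss=1.012

Stack each dimension's contribution:
  +A: nom +42.600 → Σnom=42.600; wc +0.480/-0.480 → slack +0.480/-0.480; half-tol=0.480, Σhalf²=0.230400
  +B: nom +14.800 → Σnom=57.400; wc +0.350/-0.310 → slack +0.830/-0.790; half-tol=0.330, Σhalf²=0.339300
  +C: nom +47.000 → Σnom=104.400; wc +0.280/-0.326 → slack +1.110/-1.116; half-tol=0.303, Σhalf²=0.431109
  -D: nom -38.870 → Σnom=65.530; wc +0.460/-0.460 → slack +1.570/-1.576; half-tol=0.460, Σhalf²=0.642709
  +E: nom +6.200 → Σnom=71.730; wc +0.220/-0.050 → slack +1.790/-1.626; half-tol=0.135, Σhalf²=0.660934
  -F: nom -26.400 → Σnom=45.330; wc +0.500/-0.390 → slack +2.290/-2.016; half-tol=0.445, Σhalf²=0.858959
  +G: nom +4.700 → Σnom=50.030; wc +0.059/-0.010 → slack +2.349/-2.026; half-tol=0.034, Σhalf²=0.860149
  -H: nom -38.800 → Σnom=11.230; wc +0.405/-0.405 → slack +2.754/-2.431; half-tol=0.405, Σhalf²=1.024174
Nominal = 11.230. Worst-case = [11.230 - 2.431, 11.230 + 2.754] = [8.799, 13.984]. RSS = √1.024174 = 1.012.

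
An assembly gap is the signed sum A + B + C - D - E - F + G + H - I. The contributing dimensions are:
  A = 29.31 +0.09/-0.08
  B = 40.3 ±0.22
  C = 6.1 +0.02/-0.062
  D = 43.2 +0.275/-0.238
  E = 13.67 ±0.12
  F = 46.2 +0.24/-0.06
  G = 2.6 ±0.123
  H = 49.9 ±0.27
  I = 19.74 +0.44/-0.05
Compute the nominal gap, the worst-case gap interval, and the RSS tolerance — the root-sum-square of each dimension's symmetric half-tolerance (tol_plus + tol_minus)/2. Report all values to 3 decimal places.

Stack each dimension's contribution:
  +A: nom +29.310 → Σnom=29.310; wc +0.090/-0.080 → slack +0.090/-0.080; half-tol=0.085, Σhalf²=0.007225
  +B: nom +40.300 → Σnom=69.610; wc +0.220/-0.220 → slack +0.310/-0.300; half-tol=0.220, Σhalf²=0.055625
  +C: nom +6.100 → Σnom=75.710; wc +0.020/-0.062 → slack +0.330/-0.362; half-tol=0.041, Σhalf²=0.057306
  -D: nom -43.200 → Σnom=32.510; wc +0.238/-0.275 → slack +0.568/-0.637; half-tol=0.257, Σhalf²=0.123098
  -E: nom -13.670 → Σnom=18.840; wc +0.120/-0.120 → slack +0.688/-0.757; half-tol=0.120, Σhalf²=0.137498
  -F: nom -46.200 → Σnom=-27.360; wc +0.060/-0.240 → slack +0.748/-0.997; half-tol=0.150, Σhalf²=0.159998
  +G: nom +2.600 → Σnom=-24.760; wc +0.123/-0.123 → slack +0.871/-1.120; half-tol=0.123, Σhalf²=0.175127
  +H: nom +49.900 → Σnom=25.140; wc +0.270/-0.270 → slack +1.141/-1.390; half-tol=0.270, Σhalf²=0.248027
  -I: nom -19.740 → Σnom=5.400; wc +0.050/-0.440 → slack +1.191/-1.830; half-tol=0.245, Σhalf²=0.308052
Nominal = 5.400. Worst-case = [5.400 - 1.830, 5.400 + 1.191] = [3.570, 6.591]. RSS = √0.308052 = 0.555.

nominal=5.400 wc=[3.570,6.591] rss=0.555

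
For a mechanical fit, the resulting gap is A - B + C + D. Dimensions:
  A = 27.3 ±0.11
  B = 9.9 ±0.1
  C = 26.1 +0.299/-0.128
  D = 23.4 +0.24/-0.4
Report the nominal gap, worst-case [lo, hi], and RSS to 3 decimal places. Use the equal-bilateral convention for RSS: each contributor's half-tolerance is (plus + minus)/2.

Stack each dimension's contribution:
  +A: nom +27.300 → Σnom=27.300; wc +0.110/-0.110 → slack +0.110/-0.110; half-tol=0.110, Σhalf²=0.012100
  -B: nom -9.900 → Σnom=17.400; wc +0.100/-0.100 → slack +0.210/-0.210; half-tol=0.100, Σhalf²=0.022100
  +C: nom +26.100 → Σnom=43.500; wc +0.299/-0.128 → slack +0.509/-0.338; half-tol=0.213, Σhalf²=0.067682
  +D: nom +23.400 → Σnom=66.900; wc +0.240/-0.400 → slack +0.749/-0.738; half-tol=0.320, Σhalf²=0.170082
Nominal = 66.900. Worst-case = [66.900 - 0.738, 66.900 + 0.749] = [66.162, 67.649]. RSS = √0.170082 = 0.412.

nominal=66.900 wc=[66.162,67.649] rss=0.412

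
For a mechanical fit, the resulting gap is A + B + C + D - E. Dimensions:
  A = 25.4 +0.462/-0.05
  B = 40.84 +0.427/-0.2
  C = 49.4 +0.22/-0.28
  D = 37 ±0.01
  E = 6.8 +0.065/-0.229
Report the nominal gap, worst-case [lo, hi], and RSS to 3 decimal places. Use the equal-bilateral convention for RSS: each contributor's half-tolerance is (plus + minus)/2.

Stack each dimension's contribution:
  +A: nom +25.400 → Σnom=25.400; wc +0.462/-0.050 → slack +0.462/-0.050; half-tol=0.256, Σhalf²=0.065536
  +B: nom +40.840 → Σnom=66.240; wc +0.427/-0.200 → slack +0.889/-0.250; half-tol=0.314, Σhalf²=0.163818
  +C: nom +49.400 → Σnom=115.640; wc +0.220/-0.280 → slack +1.109/-0.530; half-tol=0.250, Σhalf²=0.226318
  +D: nom +37.000 → Σnom=152.640; wc +0.010/-0.010 → slack +1.119/-0.540; half-tol=0.010, Σhalf²=0.226418
  -E: nom -6.800 → Σnom=145.840; wc +0.229/-0.065 → slack +1.348/-0.605; half-tol=0.147, Σhalf²=0.248027
Nominal = 145.840. Worst-case = [145.840 - 0.605, 145.840 + 1.348] = [145.235, 147.188]. RSS = √0.248027 = 0.498.

nominal=145.840 wc=[145.235,147.188] rss=0.498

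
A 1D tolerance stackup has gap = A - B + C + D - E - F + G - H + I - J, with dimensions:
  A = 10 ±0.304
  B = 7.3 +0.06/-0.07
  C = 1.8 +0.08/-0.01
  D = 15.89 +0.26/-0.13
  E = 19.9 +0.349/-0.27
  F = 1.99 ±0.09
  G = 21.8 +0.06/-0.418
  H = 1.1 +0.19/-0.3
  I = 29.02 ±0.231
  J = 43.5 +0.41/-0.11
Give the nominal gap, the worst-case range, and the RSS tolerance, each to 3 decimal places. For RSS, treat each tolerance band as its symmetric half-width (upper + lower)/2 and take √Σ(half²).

nominal=4.720 wc=[2.528,6.495] rss=0.692

Stack each dimension's contribution:
  +A: nom +10.000 → Σnom=10.000; wc +0.304/-0.304 → slack +0.304/-0.304; half-tol=0.304, Σhalf²=0.092416
  -B: nom -7.300 → Σnom=2.700; wc +0.070/-0.060 → slack +0.374/-0.364; half-tol=0.065, Σhalf²=0.096641
  +C: nom +1.800 → Σnom=4.500; wc +0.080/-0.010 → slack +0.454/-0.374; half-tol=0.045, Σhalf²=0.098666
  +D: nom +15.890 → Σnom=20.390; wc +0.260/-0.130 → slack +0.714/-0.504; half-tol=0.195, Σhalf²=0.136691
  -E: nom -19.900 → Σnom=0.490; wc +0.270/-0.349 → slack +0.984/-0.853; half-tol=0.309, Σhalf²=0.232481
  -F: nom -1.990 → Σnom=-1.500; wc +0.090/-0.090 → slack +1.074/-0.943; half-tol=0.090, Σhalf²=0.240581
  +G: nom +21.800 → Σnom=20.300; wc +0.060/-0.418 → slack +1.134/-1.361; half-tol=0.239, Σhalf²=0.297702
  -H: nom -1.100 → Σnom=19.200; wc +0.300/-0.190 → slack +1.434/-1.551; half-tol=0.245, Σhalf²=0.357727
  +I: nom +29.020 → Σnom=48.220; wc +0.231/-0.231 → slack +1.665/-1.782; half-tol=0.231, Σhalf²=0.411088
  -J: nom -43.500 → Σnom=4.720; wc +0.110/-0.410 → slack +1.775/-2.192; half-tol=0.260, Σhalf²=0.478688
Nominal = 4.720. Worst-case = [4.720 - 2.192, 4.720 + 1.775] = [2.528, 6.495]. RSS = √0.478688 = 0.692.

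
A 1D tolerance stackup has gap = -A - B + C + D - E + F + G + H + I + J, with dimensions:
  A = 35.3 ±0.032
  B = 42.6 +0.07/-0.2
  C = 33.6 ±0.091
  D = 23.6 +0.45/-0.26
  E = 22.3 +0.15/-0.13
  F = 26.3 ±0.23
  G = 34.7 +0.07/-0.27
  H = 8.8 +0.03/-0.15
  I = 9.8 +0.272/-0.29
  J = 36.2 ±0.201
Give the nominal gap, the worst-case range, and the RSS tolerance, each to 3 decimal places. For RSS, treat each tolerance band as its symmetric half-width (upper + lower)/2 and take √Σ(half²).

nominal=72.800 wc=[71.056,74.506] rss=0.618

Stack each dimension's contribution:
  -A: nom -35.300 → Σnom=-35.300; wc +0.032/-0.032 → slack +0.032/-0.032; half-tol=0.032, Σhalf²=0.001024
  -B: nom -42.600 → Σnom=-77.900; wc +0.200/-0.070 → slack +0.232/-0.102; half-tol=0.135, Σhalf²=0.019249
  +C: nom +33.600 → Σnom=-44.300; wc +0.091/-0.091 → slack +0.323/-0.193; half-tol=0.091, Σhalf²=0.027530
  +D: nom +23.600 → Σnom=-20.700; wc +0.450/-0.260 → slack +0.773/-0.453; half-tol=0.355, Σhalf²=0.153555
  -E: nom -22.300 → Σnom=-43.000; wc +0.130/-0.150 → slack +0.903/-0.603; half-tol=0.140, Σhalf²=0.173155
  +F: nom +26.300 → Σnom=-16.700; wc +0.230/-0.230 → slack +1.133/-0.833; half-tol=0.230, Σhalf²=0.226055
  +G: nom +34.700 → Σnom=18.000; wc +0.070/-0.270 → slack +1.203/-1.103; half-tol=0.170, Σhalf²=0.254955
  +H: nom +8.800 → Σnom=26.800; wc +0.030/-0.150 → slack +1.233/-1.253; half-tol=0.090, Σhalf²=0.263055
  +I: nom +9.800 → Σnom=36.600; wc +0.272/-0.290 → slack +1.505/-1.543; half-tol=0.281, Σhalf²=0.342016
  +J: nom +36.200 → Σnom=72.800; wc +0.201/-0.201 → slack +1.706/-1.744; half-tol=0.201, Σhalf²=0.382417
Nominal = 72.800. Worst-case = [72.800 - 1.744, 72.800 + 1.706] = [71.056, 74.506]. RSS = √0.382417 = 0.618.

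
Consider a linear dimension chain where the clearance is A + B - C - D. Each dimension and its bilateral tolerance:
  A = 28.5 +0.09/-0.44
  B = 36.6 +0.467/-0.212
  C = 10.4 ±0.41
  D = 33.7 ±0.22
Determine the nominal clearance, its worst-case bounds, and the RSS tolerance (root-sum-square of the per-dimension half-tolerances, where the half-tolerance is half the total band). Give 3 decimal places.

nominal=21.000 wc=[19.718,22.187] rss=0.634

Stack each dimension's contribution:
  +A: nom +28.500 → Σnom=28.500; wc +0.090/-0.440 → slack +0.090/-0.440; half-tol=0.265, Σhalf²=0.070225
  +B: nom +36.600 → Σnom=65.100; wc +0.467/-0.212 → slack +0.557/-0.652; half-tol=0.340, Σhalf²=0.185485
  -C: nom -10.400 → Σnom=54.700; wc +0.410/-0.410 → slack +0.967/-1.062; half-tol=0.410, Σhalf²=0.353585
  -D: nom -33.700 → Σnom=21.000; wc +0.220/-0.220 → slack +1.187/-1.282; half-tol=0.220, Σhalf²=0.401985
Nominal = 21.000. Worst-case = [21.000 - 1.282, 21.000 + 1.187] = [19.718, 22.187]. RSS = √0.401985 = 0.634.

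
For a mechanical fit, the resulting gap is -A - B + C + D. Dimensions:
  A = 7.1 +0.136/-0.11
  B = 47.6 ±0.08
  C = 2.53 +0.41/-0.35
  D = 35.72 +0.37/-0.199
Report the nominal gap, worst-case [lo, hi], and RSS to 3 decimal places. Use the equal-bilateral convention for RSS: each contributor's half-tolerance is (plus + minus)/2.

nominal=-16.450 wc=[-17.215,-15.480] rss=0.497

Stack each dimension's contribution:
  -A: nom -7.100 → Σnom=-7.100; wc +0.110/-0.136 → slack +0.110/-0.136; half-tol=0.123, Σhalf²=0.015129
  -B: nom -47.600 → Σnom=-54.700; wc +0.080/-0.080 → slack +0.190/-0.216; half-tol=0.080, Σhalf²=0.021529
  +C: nom +2.530 → Σnom=-52.170; wc +0.410/-0.350 → slack +0.600/-0.566; half-tol=0.380, Σhalf²=0.165929
  +D: nom +35.720 → Σnom=-16.450; wc +0.370/-0.199 → slack +0.970/-0.765; half-tol=0.284, Σhalf²=0.246869
Nominal = -16.450. Worst-case = [-16.450 - 0.765, -16.450 + 0.970] = [-17.215, -15.480]. RSS = √0.246869 = 0.497.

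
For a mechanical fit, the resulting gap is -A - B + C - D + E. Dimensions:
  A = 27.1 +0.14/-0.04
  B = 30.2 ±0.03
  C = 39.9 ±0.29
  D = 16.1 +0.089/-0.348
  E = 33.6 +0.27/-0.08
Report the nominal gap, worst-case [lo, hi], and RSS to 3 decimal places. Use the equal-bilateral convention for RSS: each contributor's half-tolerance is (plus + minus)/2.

Stack each dimension's contribution:
  -A: nom -27.100 → Σnom=-27.100; wc +0.040/-0.140 → slack +0.040/-0.140; half-tol=0.090, Σhalf²=0.008100
  -B: nom -30.200 → Σnom=-57.300; wc +0.030/-0.030 → slack +0.070/-0.170; half-tol=0.030, Σhalf²=0.009000
  +C: nom +39.900 → Σnom=-17.400; wc +0.290/-0.290 → slack +0.360/-0.460; half-tol=0.290, Σhalf²=0.093100
  -D: nom -16.100 → Σnom=-33.500; wc +0.348/-0.089 → slack +0.708/-0.549; half-tol=0.218, Σhalf²=0.140842
  +E: nom +33.600 → Σnom=0.100; wc +0.270/-0.080 → slack +0.978/-0.629; half-tol=0.175, Σhalf²=0.171467
Nominal = 0.100. Worst-case = [0.100 - 0.629, 0.100 + 0.978] = [-0.529, 1.078]. RSS = √0.171467 = 0.414.

nominal=0.100 wc=[-0.529,1.078] rss=0.414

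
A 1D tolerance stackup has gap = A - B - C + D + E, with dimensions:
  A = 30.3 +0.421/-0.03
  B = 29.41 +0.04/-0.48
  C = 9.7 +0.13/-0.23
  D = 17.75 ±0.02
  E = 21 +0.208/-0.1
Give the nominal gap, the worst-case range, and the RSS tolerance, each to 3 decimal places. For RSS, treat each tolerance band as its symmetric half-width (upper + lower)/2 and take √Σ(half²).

Stack each dimension's contribution:
  +A: nom +30.300 → Σnom=30.300; wc +0.421/-0.030 → slack +0.421/-0.030; half-tol=0.225, Σhalf²=0.050850
  -B: nom -29.410 → Σnom=0.890; wc +0.480/-0.040 → slack +0.901/-0.070; half-tol=0.260, Σhalf²=0.118450
  -C: nom -9.700 → Σnom=-8.810; wc +0.230/-0.130 → slack +1.131/-0.200; half-tol=0.180, Σhalf²=0.150850
  +D: nom +17.750 → Σnom=8.940; wc +0.020/-0.020 → slack +1.151/-0.220; half-tol=0.020, Σhalf²=0.151250
  +E: nom +21.000 → Σnom=29.940; wc +0.208/-0.100 → slack +1.359/-0.320; half-tol=0.154, Σhalf²=0.174966
Nominal = 29.940. Worst-case = [29.940 - 0.320, 29.940 + 1.359] = [29.620, 31.299]. RSS = √0.174966 = 0.418.

nominal=29.940 wc=[29.620,31.299] rss=0.418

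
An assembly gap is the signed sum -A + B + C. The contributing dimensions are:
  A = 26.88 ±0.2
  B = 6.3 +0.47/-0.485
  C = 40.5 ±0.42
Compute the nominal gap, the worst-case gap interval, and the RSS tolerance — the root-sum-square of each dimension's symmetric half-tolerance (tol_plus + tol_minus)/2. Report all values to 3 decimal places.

nominal=19.920 wc=[18.815,21.010] rss=0.667

Stack each dimension's contribution:
  -A: nom -26.880 → Σnom=-26.880; wc +0.200/-0.200 → slack +0.200/-0.200; half-tol=0.200, Σhalf²=0.040000
  +B: nom +6.300 → Σnom=-20.580; wc +0.470/-0.485 → slack +0.670/-0.685; half-tol=0.477, Σhalf²=0.268006
  +C: nom +40.500 → Σnom=19.920; wc +0.420/-0.420 → slack +1.090/-1.105; half-tol=0.420, Σhalf²=0.444406
Nominal = 19.920. Worst-case = [19.920 - 1.105, 19.920 + 1.090] = [18.815, 21.010]. RSS = √0.444406 = 0.667.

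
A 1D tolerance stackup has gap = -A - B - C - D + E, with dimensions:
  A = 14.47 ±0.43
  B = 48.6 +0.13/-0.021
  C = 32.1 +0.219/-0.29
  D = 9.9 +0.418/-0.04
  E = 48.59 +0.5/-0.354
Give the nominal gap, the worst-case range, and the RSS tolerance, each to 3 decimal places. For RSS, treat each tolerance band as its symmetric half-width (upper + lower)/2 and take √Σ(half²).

nominal=-56.480 wc=[-58.031,-55.199] rss=0.700

Stack each dimension's contribution:
  -A: nom -14.470 → Σnom=-14.470; wc +0.430/-0.430 → slack +0.430/-0.430; half-tol=0.430, Σhalf²=0.184900
  -B: nom -48.600 → Σnom=-63.070; wc +0.021/-0.130 → slack +0.451/-0.560; half-tol=0.075, Σhalf²=0.190600
  -C: nom -32.100 → Σnom=-95.170; wc +0.290/-0.219 → slack +0.741/-0.779; half-tol=0.255, Σhalf²=0.255370
  -D: nom -9.900 → Σnom=-105.070; wc +0.040/-0.418 → slack +0.781/-1.197; half-tol=0.229, Σhalf²=0.307811
  +E: nom +48.590 → Σnom=-56.480; wc +0.500/-0.354 → slack +1.281/-1.551; half-tol=0.427, Σhalf²=0.490140
Nominal = -56.480. Worst-case = [-56.480 - 1.551, -56.480 + 1.281] = [-58.031, -55.199]. RSS = √0.490140 = 0.700.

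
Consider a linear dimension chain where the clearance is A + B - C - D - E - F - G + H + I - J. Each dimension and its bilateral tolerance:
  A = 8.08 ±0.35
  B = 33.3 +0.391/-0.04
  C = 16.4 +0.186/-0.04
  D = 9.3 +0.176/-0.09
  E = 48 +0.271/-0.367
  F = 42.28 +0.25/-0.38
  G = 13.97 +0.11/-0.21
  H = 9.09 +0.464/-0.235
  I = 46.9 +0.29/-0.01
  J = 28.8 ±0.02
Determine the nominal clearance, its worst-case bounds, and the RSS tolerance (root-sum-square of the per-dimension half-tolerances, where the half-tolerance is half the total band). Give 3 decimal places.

Stack each dimension's contribution:
  +A: nom +8.080 → Σnom=8.080; wc +0.350/-0.350 → slack +0.350/-0.350; half-tol=0.350, Σhalf²=0.122500
  +B: nom +33.300 → Σnom=41.380; wc +0.391/-0.040 → slack +0.741/-0.390; half-tol=0.215, Σhalf²=0.168940
  -C: nom -16.400 → Σnom=24.980; wc +0.040/-0.186 → slack +0.781/-0.576; half-tol=0.113, Σhalf²=0.181709
  -D: nom -9.300 → Σnom=15.680; wc +0.090/-0.176 → slack +0.871/-0.752; half-tol=0.133, Σhalf²=0.199398
  -E: nom -48.000 → Σnom=-32.320; wc +0.367/-0.271 → slack +1.238/-1.023; half-tol=0.319, Σhalf²=0.301159
  -F: nom -42.280 → Σnom=-74.600; wc +0.380/-0.250 → slack +1.618/-1.273; half-tol=0.315, Σhalf²=0.400384
  -G: nom -13.970 → Σnom=-88.570; wc +0.210/-0.110 → slack +1.828/-1.383; half-tol=0.160, Σhalf²=0.425984
  +H: nom +9.090 → Σnom=-79.480; wc +0.464/-0.235 → slack +2.292/-1.618; half-tol=0.350, Σhalf²=0.548135
  +I: nom +46.900 → Σnom=-32.580; wc +0.290/-0.010 → slack +2.582/-1.628; half-tol=0.150, Σhalf²=0.570635
  -J: nom -28.800 → Σnom=-61.380; wc +0.020/-0.020 → slack +2.602/-1.648; half-tol=0.020, Σhalf²=0.571035
Nominal = -61.380. Worst-case = [-61.380 - 1.648, -61.380 + 2.602] = [-63.028, -58.778]. RSS = √0.571035 = 0.756.

nominal=-61.380 wc=[-63.028,-58.778] rss=0.756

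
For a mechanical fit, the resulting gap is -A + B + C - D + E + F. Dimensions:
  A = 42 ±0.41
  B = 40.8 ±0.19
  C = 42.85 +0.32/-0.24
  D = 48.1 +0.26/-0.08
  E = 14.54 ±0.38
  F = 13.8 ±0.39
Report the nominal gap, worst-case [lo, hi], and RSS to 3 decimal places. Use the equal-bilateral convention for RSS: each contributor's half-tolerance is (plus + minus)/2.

Stack each dimension's contribution:
  -A: nom -42.000 → Σnom=-42.000; wc +0.410/-0.410 → slack +0.410/-0.410; half-tol=0.410, Σhalf²=0.168100
  +B: nom +40.800 → Σnom=-1.200; wc +0.190/-0.190 → slack +0.600/-0.600; half-tol=0.190, Σhalf²=0.204200
  +C: nom +42.850 → Σnom=41.650; wc +0.320/-0.240 → slack +0.920/-0.840; half-tol=0.280, Σhalf²=0.282600
  -D: nom -48.100 → Σnom=-6.450; wc +0.080/-0.260 → slack +1.000/-1.100; half-tol=0.170, Σhalf²=0.311500
  +E: nom +14.540 → Σnom=8.090; wc +0.380/-0.380 → slack +1.380/-1.480; half-tol=0.380, Σhalf²=0.455900
  +F: nom +13.800 → Σnom=21.890; wc +0.390/-0.390 → slack +1.770/-1.870; half-tol=0.390, Σhalf²=0.608000
Nominal = 21.890. Worst-case = [21.890 - 1.870, 21.890 + 1.770] = [20.020, 23.660]. RSS = √0.608000 = 0.780.

nominal=21.890 wc=[20.020,23.660] rss=0.780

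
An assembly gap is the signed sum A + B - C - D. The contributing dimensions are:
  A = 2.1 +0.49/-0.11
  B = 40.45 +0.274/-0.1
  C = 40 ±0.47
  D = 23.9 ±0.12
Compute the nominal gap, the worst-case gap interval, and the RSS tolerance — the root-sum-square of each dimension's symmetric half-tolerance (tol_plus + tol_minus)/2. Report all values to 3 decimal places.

nominal=-21.350 wc=[-22.150,-19.996] rss=0.600

Stack each dimension's contribution:
  +A: nom +2.100 → Σnom=2.100; wc +0.490/-0.110 → slack +0.490/-0.110; half-tol=0.300, Σhalf²=0.090000
  +B: nom +40.450 → Σnom=42.550; wc +0.274/-0.100 → slack +0.764/-0.210; half-tol=0.187, Σhalf²=0.124969
  -C: nom -40.000 → Σnom=2.550; wc +0.470/-0.470 → slack +1.234/-0.680; half-tol=0.470, Σhalf²=0.345869
  -D: nom -23.900 → Σnom=-21.350; wc +0.120/-0.120 → slack +1.354/-0.800; half-tol=0.120, Σhalf²=0.360269
Nominal = -21.350. Worst-case = [-21.350 - 0.800, -21.350 + 1.354] = [-22.150, -19.996]. RSS = √0.360269 = 0.600.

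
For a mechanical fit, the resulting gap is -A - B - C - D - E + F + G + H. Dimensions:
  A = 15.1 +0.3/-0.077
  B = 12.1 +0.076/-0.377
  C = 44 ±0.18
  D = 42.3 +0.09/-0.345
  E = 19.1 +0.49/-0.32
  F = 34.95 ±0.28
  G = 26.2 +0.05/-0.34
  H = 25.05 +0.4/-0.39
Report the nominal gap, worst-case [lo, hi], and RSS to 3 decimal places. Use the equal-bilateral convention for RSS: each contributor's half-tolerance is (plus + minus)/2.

nominal=-46.400 wc=[-48.546,-44.371] rss=0.777

Stack each dimension's contribution:
  -A: nom -15.100 → Σnom=-15.100; wc +0.077/-0.300 → slack +0.077/-0.300; half-tol=0.189, Σhalf²=0.035532
  -B: nom -12.100 → Σnom=-27.200; wc +0.377/-0.076 → slack +0.454/-0.376; half-tol=0.227, Σhalf²=0.086835
  -C: nom -44.000 → Σnom=-71.200; wc +0.180/-0.180 → slack +0.634/-0.556; half-tol=0.180, Σhalf²=0.119235
  -D: nom -42.300 → Σnom=-113.500; wc +0.345/-0.090 → slack +0.979/-0.646; half-tol=0.217, Σhalf²=0.166541
  -E: nom -19.100 → Σnom=-132.600; wc +0.320/-0.490 → slack +1.299/-1.136; half-tol=0.405, Σhalf²=0.330566
  +F: nom +34.950 → Σnom=-97.650; wc +0.280/-0.280 → slack +1.579/-1.416; half-tol=0.280, Σhalf²=0.408966
  +G: nom +26.200 → Σnom=-71.450; wc +0.050/-0.340 → slack +1.629/-1.756; half-tol=0.195, Σhalf²=0.446991
  +H: nom +25.050 → Σnom=-46.400; wc +0.400/-0.390 → slack +2.029/-2.146; half-tol=0.395, Σhalf²=0.603016
Nominal = -46.400. Worst-case = [-46.400 - 2.146, -46.400 + 2.029] = [-48.546, -44.371]. RSS = √0.603016 = 0.777.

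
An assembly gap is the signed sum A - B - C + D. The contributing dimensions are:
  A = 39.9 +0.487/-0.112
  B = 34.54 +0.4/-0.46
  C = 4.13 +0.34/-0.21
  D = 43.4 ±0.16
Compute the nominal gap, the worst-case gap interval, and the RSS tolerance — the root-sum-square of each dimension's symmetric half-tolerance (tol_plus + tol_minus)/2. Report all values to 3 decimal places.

Stack each dimension's contribution:
  +A: nom +39.900 → Σnom=39.900; wc +0.487/-0.112 → slack +0.487/-0.112; half-tol=0.299, Σhalf²=0.089700
  -B: nom -34.540 → Σnom=5.360; wc +0.460/-0.400 → slack +0.947/-0.512; half-tol=0.430, Σhalf²=0.274600
  -C: nom -4.130 → Σnom=1.230; wc +0.210/-0.340 → slack +1.157/-0.852; half-tol=0.275, Σhalf²=0.350225
  +D: nom +43.400 → Σnom=44.630; wc +0.160/-0.160 → slack +1.317/-1.012; half-tol=0.160, Σhalf²=0.375825
Nominal = 44.630. Worst-case = [44.630 - 1.012, 44.630 + 1.317] = [43.618, 45.947]. RSS = √0.375825 = 0.613.

nominal=44.630 wc=[43.618,45.947] rss=0.613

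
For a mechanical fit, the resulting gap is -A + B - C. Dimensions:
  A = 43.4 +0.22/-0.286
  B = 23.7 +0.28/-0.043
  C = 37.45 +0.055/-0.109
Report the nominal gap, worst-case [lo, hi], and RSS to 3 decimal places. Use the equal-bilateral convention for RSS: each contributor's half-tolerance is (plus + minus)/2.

Stack each dimension's contribution:
  -A: nom -43.400 → Σnom=-43.400; wc +0.286/-0.220 → slack +0.286/-0.220; half-tol=0.253, Σhalf²=0.064009
  +B: nom +23.700 → Σnom=-19.700; wc +0.280/-0.043 → slack +0.566/-0.263; half-tol=0.162, Σhalf²=0.090091
  -C: nom -37.450 → Σnom=-57.150; wc +0.109/-0.055 → slack +0.675/-0.318; half-tol=0.082, Σhalf²=0.096815
Nominal = -57.150. Worst-case = [-57.150 - 0.318, -57.150 + 0.675] = [-57.468, -56.475]. RSS = √0.096815 = 0.311.

nominal=-57.150 wc=[-57.468,-56.475] rss=0.311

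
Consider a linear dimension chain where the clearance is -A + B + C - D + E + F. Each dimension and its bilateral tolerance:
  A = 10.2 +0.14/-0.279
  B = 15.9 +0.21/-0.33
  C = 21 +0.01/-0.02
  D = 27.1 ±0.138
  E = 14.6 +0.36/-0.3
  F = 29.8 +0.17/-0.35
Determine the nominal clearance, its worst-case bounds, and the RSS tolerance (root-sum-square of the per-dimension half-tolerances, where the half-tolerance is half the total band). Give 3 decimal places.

Stack each dimension's contribution:
  -A: nom -10.200 → Σnom=-10.200; wc +0.279/-0.140 → slack +0.279/-0.140; half-tol=0.210, Σhalf²=0.043890
  +B: nom +15.900 → Σnom=5.700; wc +0.210/-0.330 → slack +0.489/-0.470; half-tol=0.270, Σhalf²=0.116790
  +C: nom +21.000 → Σnom=26.700; wc +0.010/-0.020 → slack +0.499/-0.490; half-tol=0.015, Σhalf²=0.117015
  -D: nom -27.100 → Σnom=-0.400; wc +0.138/-0.138 → slack +0.637/-0.628; half-tol=0.138, Σhalf²=0.136059
  +E: nom +14.600 → Σnom=14.200; wc +0.360/-0.300 → slack +0.997/-0.928; half-tol=0.330, Σhalf²=0.244959
  +F: nom +29.800 → Σnom=44.000; wc +0.170/-0.350 → slack +1.167/-1.278; half-tol=0.260, Σhalf²=0.312559
Nominal = 44.000. Worst-case = [44.000 - 1.278, 44.000 + 1.167] = [42.722, 45.167]. RSS = √0.312559 = 0.559.

nominal=44.000 wc=[42.722,45.167] rss=0.559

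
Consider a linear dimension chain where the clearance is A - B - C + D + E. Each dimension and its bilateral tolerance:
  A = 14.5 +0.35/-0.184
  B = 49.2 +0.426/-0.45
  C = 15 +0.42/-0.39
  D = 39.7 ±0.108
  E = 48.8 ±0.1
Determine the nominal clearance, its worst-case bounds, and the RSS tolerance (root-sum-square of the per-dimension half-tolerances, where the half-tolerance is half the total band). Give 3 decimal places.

Stack each dimension's contribution:
  +A: nom +14.500 → Σnom=14.500; wc +0.350/-0.184 → slack +0.350/-0.184; half-tol=0.267, Σhalf²=0.071289
  -B: nom -49.200 → Σnom=-34.700; wc +0.450/-0.426 → slack +0.800/-0.610; half-tol=0.438, Σhalf²=0.263133
  -C: nom -15.000 → Σnom=-49.700; wc +0.390/-0.420 → slack +1.190/-1.030; half-tol=0.405, Σhalf²=0.427158
  +D: nom +39.700 → Σnom=-10.000; wc +0.108/-0.108 → slack +1.298/-1.138; half-tol=0.108, Σhalf²=0.438822
  +E: nom +48.800 → Σnom=38.800; wc +0.100/-0.100 → slack +1.398/-1.238; half-tol=0.100, Σhalf²=0.448822
Nominal = 38.800. Worst-case = [38.800 - 1.238, 38.800 + 1.398] = [37.562, 40.198]. RSS = √0.448822 = 0.670.

nominal=38.800 wc=[37.562,40.198] rss=0.670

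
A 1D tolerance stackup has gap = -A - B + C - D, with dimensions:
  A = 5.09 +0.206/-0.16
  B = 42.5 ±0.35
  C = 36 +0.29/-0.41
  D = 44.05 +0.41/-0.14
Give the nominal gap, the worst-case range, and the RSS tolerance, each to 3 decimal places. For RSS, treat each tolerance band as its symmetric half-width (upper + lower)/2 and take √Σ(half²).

Stack each dimension's contribution:
  -A: nom -5.090 → Σnom=-5.090; wc +0.160/-0.206 → slack +0.160/-0.206; half-tol=0.183, Σhalf²=0.033489
  -B: nom -42.500 → Σnom=-47.590; wc +0.350/-0.350 → slack +0.510/-0.556; half-tol=0.350, Σhalf²=0.155989
  +C: nom +36.000 → Σnom=-11.590; wc +0.290/-0.410 → slack +0.800/-0.966; half-tol=0.350, Σhalf²=0.278489
  -D: nom -44.050 → Σnom=-55.640; wc +0.140/-0.410 → slack +0.940/-1.376; half-tol=0.275, Σhalf²=0.354114
Nominal = -55.640. Worst-case = [-55.640 - 1.376, -55.640 + 0.940] = [-57.016, -54.700]. RSS = √0.354114 = 0.595.

nominal=-55.640 wc=[-57.016,-54.700] rss=0.595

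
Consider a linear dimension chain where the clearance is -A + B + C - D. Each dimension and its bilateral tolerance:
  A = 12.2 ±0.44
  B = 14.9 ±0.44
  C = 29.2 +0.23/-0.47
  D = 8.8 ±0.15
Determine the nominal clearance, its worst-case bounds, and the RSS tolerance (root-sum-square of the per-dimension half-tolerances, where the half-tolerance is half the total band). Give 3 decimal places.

nominal=23.100 wc=[21.600,24.360] rss=0.730

Stack each dimension's contribution:
  -A: nom -12.200 → Σnom=-12.200; wc +0.440/-0.440 → slack +0.440/-0.440; half-tol=0.440, Σhalf²=0.193600
  +B: nom +14.900 → Σnom=2.700; wc +0.440/-0.440 → slack +0.880/-0.880; half-tol=0.440, Σhalf²=0.387200
  +C: nom +29.200 → Σnom=31.900; wc +0.230/-0.470 → slack +1.110/-1.350; half-tol=0.350, Σhalf²=0.509700
  -D: nom -8.800 → Σnom=23.100; wc +0.150/-0.150 → slack +1.260/-1.500; half-tol=0.150, Σhalf²=0.532200
Nominal = 23.100. Worst-case = [23.100 - 1.500, 23.100 + 1.260] = [21.600, 24.360]. RSS = √0.532200 = 0.730.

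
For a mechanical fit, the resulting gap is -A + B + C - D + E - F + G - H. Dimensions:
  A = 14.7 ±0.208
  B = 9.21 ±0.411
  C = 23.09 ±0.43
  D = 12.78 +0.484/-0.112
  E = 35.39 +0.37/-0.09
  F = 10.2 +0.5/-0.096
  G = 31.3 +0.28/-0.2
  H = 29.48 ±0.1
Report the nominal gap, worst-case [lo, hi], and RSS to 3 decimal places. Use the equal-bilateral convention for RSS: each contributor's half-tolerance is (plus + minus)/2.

Stack each dimension's contribution:
  -A: nom -14.700 → Σnom=-14.700; wc +0.208/-0.208 → slack +0.208/-0.208; half-tol=0.208, Σhalf²=0.043264
  +B: nom +9.210 → Σnom=-5.490; wc +0.411/-0.411 → slack +0.619/-0.619; half-tol=0.411, Σhalf²=0.212185
  +C: nom +23.090 → Σnom=17.600; wc +0.430/-0.430 → slack +1.049/-1.049; half-tol=0.430, Σhalf²=0.397085
  -D: nom -12.780 → Σnom=4.820; wc +0.112/-0.484 → slack +1.161/-1.533; half-tol=0.298, Σhalf²=0.485889
  +E: nom +35.390 → Σnom=40.210; wc +0.370/-0.090 → slack +1.531/-1.623; half-tol=0.230, Σhalf²=0.538789
  -F: nom -10.200 → Σnom=30.010; wc +0.096/-0.500 → slack +1.627/-2.123; half-tol=0.298, Σhalf²=0.627593
  +G: nom +31.300 → Σnom=61.310; wc +0.280/-0.200 → slack +1.907/-2.323; half-tol=0.240, Σhalf²=0.685193
  -H: nom -29.480 → Σnom=31.830; wc +0.100/-0.100 → slack +2.007/-2.423; half-tol=0.100, Σhalf²=0.695193
Nominal = 31.830. Worst-case = [31.830 - 2.423, 31.830 + 2.007] = [29.407, 33.837]. RSS = √0.695193 = 0.834.

nominal=31.830 wc=[29.407,33.837] rss=0.834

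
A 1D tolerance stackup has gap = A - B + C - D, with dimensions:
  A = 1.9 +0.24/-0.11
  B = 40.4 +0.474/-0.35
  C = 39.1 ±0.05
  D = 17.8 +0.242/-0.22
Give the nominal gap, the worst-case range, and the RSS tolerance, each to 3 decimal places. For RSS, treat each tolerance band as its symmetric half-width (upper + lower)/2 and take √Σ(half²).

Stack each dimension's contribution:
  +A: nom +1.900 → Σnom=1.900; wc +0.240/-0.110 → slack +0.240/-0.110; half-tol=0.175, Σhalf²=0.030625
  -B: nom -40.400 → Σnom=-38.500; wc +0.350/-0.474 → slack +0.590/-0.584; half-tol=0.412, Σhalf²=0.200369
  +C: nom +39.100 → Σnom=0.600; wc +0.050/-0.050 → slack +0.640/-0.634; half-tol=0.050, Σhalf²=0.202869
  -D: nom -17.800 → Σnom=-17.200; wc +0.220/-0.242 → slack +0.860/-0.876; half-tol=0.231, Σhalf²=0.256230
Nominal = -17.200. Worst-case = [-17.200 - 0.876, -17.200 + 0.860] = [-18.076, -16.340]. RSS = √0.256230 = 0.506.

nominal=-17.200 wc=[-18.076,-16.340] rss=0.506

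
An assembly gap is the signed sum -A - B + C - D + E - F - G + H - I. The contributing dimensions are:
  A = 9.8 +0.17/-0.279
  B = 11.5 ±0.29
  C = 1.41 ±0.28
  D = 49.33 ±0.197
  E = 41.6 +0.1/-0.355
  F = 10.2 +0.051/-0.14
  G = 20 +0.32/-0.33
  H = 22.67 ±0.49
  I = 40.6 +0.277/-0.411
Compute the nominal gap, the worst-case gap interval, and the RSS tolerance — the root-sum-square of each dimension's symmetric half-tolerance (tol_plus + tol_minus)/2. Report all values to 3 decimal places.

Stack each dimension's contribution:
  -A: nom -9.800 → Σnom=-9.800; wc +0.279/-0.170 → slack +0.279/-0.170; half-tol=0.225, Σhalf²=0.050400
  -B: nom -11.500 → Σnom=-21.300; wc +0.290/-0.290 → slack +0.569/-0.460; half-tol=0.290, Σhalf²=0.134500
  +C: nom +1.410 → Σnom=-19.890; wc +0.280/-0.280 → slack +0.849/-0.740; half-tol=0.280, Σhalf²=0.212900
  -D: nom -49.330 → Σnom=-69.220; wc +0.197/-0.197 → slack +1.046/-0.937; half-tol=0.197, Σhalf²=0.251709
  +E: nom +41.600 → Σnom=-27.620; wc +0.100/-0.355 → slack +1.146/-1.292; half-tol=0.227, Σhalf²=0.303465
  -F: nom -10.200 → Σnom=-37.820; wc +0.140/-0.051 → slack +1.286/-1.343; half-tol=0.096, Σhalf²=0.312586
  -G: nom -20.000 → Σnom=-57.820; wc +0.330/-0.320 → slack +1.616/-1.663; half-tol=0.325, Σhalf²=0.418211
  +H: nom +22.670 → Σnom=-35.150; wc +0.490/-0.490 → slack +2.106/-2.153; half-tol=0.490, Σhalf²=0.658311
  -I: nom -40.600 → Σnom=-75.750; wc +0.411/-0.277 → slack +2.517/-2.430; half-tol=0.344, Σhalf²=0.776647
Nominal = -75.750. Worst-case = [-75.750 - 2.430, -75.750 + 2.517] = [-78.180, -73.233]. RSS = √0.776647 = 0.881.

nominal=-75.750 wc=[-78.180,-73.233] rss=0.881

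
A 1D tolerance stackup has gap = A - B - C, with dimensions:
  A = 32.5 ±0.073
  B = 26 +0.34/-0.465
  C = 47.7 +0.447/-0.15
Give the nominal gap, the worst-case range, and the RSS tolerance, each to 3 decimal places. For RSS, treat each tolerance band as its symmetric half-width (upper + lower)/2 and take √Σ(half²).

nominal=-41.200 wc=[-42.060,-40.512] rss=0.506

Stack each dimension's contribution:
  +A: nom +32.500 → Σnom=32.500; wc +0.073/-0.073 → slack +0.073/-0.073; half-tol=0.073, Σhalf²=0.005329
  -B: nom -26.000 → Σnom=6.500; wc +0.465/-0.340 → slack +0.538/-0.413; half-tol=0.403, Σhalf²=0.167335
  -C: nom -47.700 → Σnom=-41.200; wc +0.150/-0.447 → slack +0.688/-0.860; half-tol=0.298, Σhalf²=0.256437
Nominal = -41.200. Worst-case = [-41.200 - 0.860, -41.200 + 0.688] = [-42.060, -40.512]. RSS = √0.256437 = 0.506.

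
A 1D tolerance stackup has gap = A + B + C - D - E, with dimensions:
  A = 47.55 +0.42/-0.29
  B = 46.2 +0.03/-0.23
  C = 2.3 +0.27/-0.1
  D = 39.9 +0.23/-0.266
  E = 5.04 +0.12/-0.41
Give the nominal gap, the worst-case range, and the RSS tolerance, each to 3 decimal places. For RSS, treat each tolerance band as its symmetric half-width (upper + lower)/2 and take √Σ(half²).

nominal=51.110 wc=[50.140,52.506] rss=0.556

Stack each dimension's contribution:
  +A: nom +47.550 → Σnom=47.550; wc +0.420/-0.290 → slack +0.420/-0.290; half-tol=0.355, Σhalf²=0.126025
  +B: nom +46.200 → Σnom=93.750; wc +0.030/-0.230 → slack +0.450/-0.520; half-tol=0.130, Σhalf²=0.142925
  +C: nom +2.300 → Σnom=96.050; wc +0.270/-0.100 → slack +0.720/-0.620; half-tol=0.185, Σhalf²=0.177150
  -D: nom -39.900 → Σnom=56.150; wc +0.266/-0.230 → slack +0.986/-0.850; half-tol=0.248, Σhalf²=0.238654
  -E: nom -5.040 → Σnom=51.110; wc +0.410/-0.120 → slack +1.396/-0.970; half-tol=0.265, Σhalf²=0.308879
Nominal = 51.110. Worst-case = [51.110 - 0.970, 51.110 + 1.396] = [50.140, 52.506]. RSS = √0.308879 = 0.556.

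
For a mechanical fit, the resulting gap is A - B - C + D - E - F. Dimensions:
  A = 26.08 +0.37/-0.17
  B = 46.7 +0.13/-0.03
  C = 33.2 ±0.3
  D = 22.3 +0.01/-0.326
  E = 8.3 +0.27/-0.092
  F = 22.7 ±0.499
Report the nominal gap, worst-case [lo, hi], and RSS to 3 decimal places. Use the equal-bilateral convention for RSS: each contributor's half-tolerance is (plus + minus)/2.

nominal=-62.520 wc=[-64.215,-61.219] rss=0.692

Stack each dimension's contribution:
  +A: nom +26.080 → Σnom=26.080; wc +0.370/-0.170 → slack +0.370/-0.170; half-tol=0.270, Σhalf²=0.072900
  -B: nom -46.700 → Σnom=-20.620; wc +0.030/-0.130 → slack +0.400/-0.300; half-tol=0.080, Σhalf²=0.079300
  -C: nom -33.200 → Σnom=-53.820; wc +0.300/-0.300 → slack +0.700/-0.600; half-tol=0.300, Σhalf²=0.169300
  +D: nom +22.300 → Σnom=-31.520; wc +0.010/-0.326 → slack +0.710/-0.926; half-tol=0.168, Σhalf²=0.197524
  -E: nom -8.300 → Σnom=-39.820; wc +0.092/-0.270 → slack +0.802/-1.196; half-tol=0.181, Σhalf²=0.230285
  -F: nom -22.700 → Σnom=-62.520; wc +0.499/-0.499 → slack +1.301/-1.695; half-tol=0.499, Σhalf²=0.479286
Nominal = -62.520. Worst-case = [-62.520 - 1.695, -62.520 + 1.301] = [-64.215, -61.219]. RSS = √0.479286 = 0.692.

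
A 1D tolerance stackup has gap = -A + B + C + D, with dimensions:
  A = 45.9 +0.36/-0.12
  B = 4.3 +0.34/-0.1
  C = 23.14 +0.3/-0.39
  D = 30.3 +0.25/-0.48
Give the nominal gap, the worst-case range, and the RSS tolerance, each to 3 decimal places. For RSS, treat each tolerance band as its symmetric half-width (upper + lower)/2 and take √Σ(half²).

Stack each dimension's contribution:
  -A: nom -45.900 → Σnom=-45.900; wc +0.120/-0.360 → slack +0.120/-0.360; half-tol=0.240, Σhalf²=0.057600
  +B: nom +4.300 → Σnom=-41.600; wc +0.340/-0.100 → slack +0.460/-0.460; half-tol=0.220, Σhalf²=0.106000
  +C: nom +23.140 → Σnom=-18.460; wc +0.300/-0.390 → slack +0.760/-0.850; half-tol=0.345, Σhalf²=0.225025
  +D: nom +30.300 → Σnom=11.840; wc +0.250/-0.480 → slack +1.010/-1.330; half-tol=0.365, Σhalf²=0.358250
Nominal = 11.840. Worst-case = [11.840 - 1.330, 11.840 + 1.010] = [10.510, 12.850]. RSS = √0.358250 = 0.599.

nominal=11.840 wc=[10.510,12.850] rss=0.599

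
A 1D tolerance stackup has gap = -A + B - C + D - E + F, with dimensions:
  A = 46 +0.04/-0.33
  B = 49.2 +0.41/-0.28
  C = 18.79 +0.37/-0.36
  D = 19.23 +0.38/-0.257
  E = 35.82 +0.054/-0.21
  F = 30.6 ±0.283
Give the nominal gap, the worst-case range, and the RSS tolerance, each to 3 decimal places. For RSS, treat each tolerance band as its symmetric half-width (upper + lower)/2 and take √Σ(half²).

Stack each dimension's contribution:
  -A: nom -46.000 → Σnom=-46.000; wc +0.330/-0.040 → slack +0.330/-0.040; half-tol=0.185, Σhalf²=0.034225
  +B: nom +49.200 → Σnom=3.200; wc +0.410/-0.280 → slack +0.740/-0.320; half-tol=0.345, Σhalf²=0.153250
  -C: nom -18.790 → Σnom=-15.590; wc +0.360/-0.370 → slack +1.100/-0.690; half-tol=0.365, Σhalf²=0.286475
  +D: nom +19.230 → Σnom=3.640; wc +0.380/-0.257 → slack +1.480/-0.947; half-tol=0.319, Σhalf²=0.387917
  -E: nom -35.820 → Σnom=-32.180; wc +0.210/-0.054 → slack +1.690/-1.001; half-tol=0.132, Σhalf²=0.405341
  +F: nom +30.600 → Σnom=-1.580; wc +0.283/-0.283 → slack +1.973/-1.284; half-tol=0.283, Σhalf²=0.485430
Nominal = -1.580. Worst-case = [-1.580 - 1.284, -1.580 + 1.973] = [-2.864, 0.393]. RSS = √0.485430 = 0.697.

nominal=-1.580 wc=[-2.864,0.393] rss=0.697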